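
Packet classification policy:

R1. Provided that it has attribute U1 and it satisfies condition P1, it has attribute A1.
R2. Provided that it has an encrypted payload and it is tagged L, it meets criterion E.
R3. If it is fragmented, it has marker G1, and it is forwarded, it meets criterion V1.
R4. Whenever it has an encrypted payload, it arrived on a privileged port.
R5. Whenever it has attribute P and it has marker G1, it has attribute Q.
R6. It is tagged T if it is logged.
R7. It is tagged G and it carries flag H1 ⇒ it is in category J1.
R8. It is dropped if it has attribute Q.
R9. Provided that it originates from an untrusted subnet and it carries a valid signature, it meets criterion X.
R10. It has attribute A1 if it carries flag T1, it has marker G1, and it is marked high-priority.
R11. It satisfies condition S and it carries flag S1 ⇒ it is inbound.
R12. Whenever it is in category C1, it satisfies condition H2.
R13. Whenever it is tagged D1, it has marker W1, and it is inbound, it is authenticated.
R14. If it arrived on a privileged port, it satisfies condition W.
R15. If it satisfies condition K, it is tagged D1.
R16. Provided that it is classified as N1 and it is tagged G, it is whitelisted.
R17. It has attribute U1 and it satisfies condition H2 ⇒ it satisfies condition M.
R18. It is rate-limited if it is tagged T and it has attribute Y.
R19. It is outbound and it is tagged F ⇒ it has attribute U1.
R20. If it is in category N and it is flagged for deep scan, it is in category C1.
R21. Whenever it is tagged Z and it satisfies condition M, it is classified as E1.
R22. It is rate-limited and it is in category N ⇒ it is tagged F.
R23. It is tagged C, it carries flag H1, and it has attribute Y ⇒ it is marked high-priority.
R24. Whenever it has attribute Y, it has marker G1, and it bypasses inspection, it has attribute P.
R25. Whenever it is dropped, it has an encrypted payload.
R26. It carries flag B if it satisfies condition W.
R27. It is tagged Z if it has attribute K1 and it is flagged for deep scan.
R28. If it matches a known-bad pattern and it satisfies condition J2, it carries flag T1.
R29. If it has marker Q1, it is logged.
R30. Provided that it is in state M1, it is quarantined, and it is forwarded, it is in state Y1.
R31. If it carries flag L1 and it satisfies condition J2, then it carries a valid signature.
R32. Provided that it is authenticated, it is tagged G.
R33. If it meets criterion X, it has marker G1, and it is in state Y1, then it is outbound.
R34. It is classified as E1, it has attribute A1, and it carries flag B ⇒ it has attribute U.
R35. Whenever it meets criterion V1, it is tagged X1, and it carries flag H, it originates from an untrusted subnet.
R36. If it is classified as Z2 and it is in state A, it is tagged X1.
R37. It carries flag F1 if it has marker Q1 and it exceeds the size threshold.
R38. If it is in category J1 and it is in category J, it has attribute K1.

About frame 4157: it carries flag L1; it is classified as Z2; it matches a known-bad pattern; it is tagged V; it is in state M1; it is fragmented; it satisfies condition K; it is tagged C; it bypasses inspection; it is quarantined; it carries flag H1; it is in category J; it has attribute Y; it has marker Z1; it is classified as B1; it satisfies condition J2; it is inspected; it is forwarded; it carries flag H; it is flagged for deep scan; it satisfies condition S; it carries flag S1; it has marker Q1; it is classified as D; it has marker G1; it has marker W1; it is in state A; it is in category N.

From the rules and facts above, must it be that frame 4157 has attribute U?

Yes

By R3 (it is fragmented, it has marker G1, it is forwarded): it meets criterion V1.
By R11 (it satisfies condition S, it carries flag S1): it is inbound.
By R15 (it satisfies condition K): it is tagged D1.
By R20 (it is in category N, it is flagged for deep scan): it is in category C1.
By R23 (it is tagged C, it carries flag H1, it has attribute Y): it is marked high-priority.
By R24 (it has attribute Y, it has marker G1, it bypasses inspection): it has attribute P.
By R28 (it matches a known-bad pattern, it satisfies condition J2): it carries flag T1.
By R29 (it has marker Q1): it is logged.
By R30 (it is in state M1, it is quarantined, it is forwarded): it is in state Y1.
By R31 (it carries flag L1, it satisfies condition J2): it carries a valid signature.
By R36 (it is classified as Z2, it is in state A): it is tagged X1.
By R5 (it has attribute P, it has marker G1): it has attribute Q.
By R6 (it is logged): it is tagged T.
By R8 (it has attribute Q): it is dropped.
By R10 (it carries flag T1, it has marker G1, it is marked high-priority): it has attribute A1.
By R12 (it is in category C1): it satisfies condition H2.
By R13 (it is tagged D1, it has marker W1, it is inbound): it is authenticated.
By R18 (it is tagged T, it has attribute Y): it is rate-limited.
By R22 (it is rate-limited, it is in category N): it is tagged F.
By R25 (it is dropped): it has an encrypted payload.
By R32 (it is authenticated): it is tagged G.
By R35 (it meets criterion V1, it is tagged X1, it carries flag H): it originates from an untrusted subnet.
By R4 (it has an encrypted payload): it arrived on a privileged port.
By R7 (it is tagged G, it carries flag H1): it is in category J1.
By R9 (it originates from an untrusted subnet, it carries a valid signature): it meets criterion X.
By R14 (it arrived on a privileged port): it satisfies condition W.
By R26 (it satisfies condition W): it carries flag B.
By R33 (it meets criterion X, it has marker G1, it is in state Y1): it is outbound.
By R38 (it is in category J1, it is in category J): it has attribute K1.
By R19 (it is outbound, it is tagged F): it has attribute U1.
By R27 (it has attribute K1, it is flagged for deep scan): it is tagged Z.
By R17 (it has attribute U1, it satisfies condition H2): it satisfies condition M.
By R21 (it is tagged Z, it satisfies condition M): it is classified as E1.
By R34 (it is classified as E1, it has attribute A1, it carries flag B): it has attribute U.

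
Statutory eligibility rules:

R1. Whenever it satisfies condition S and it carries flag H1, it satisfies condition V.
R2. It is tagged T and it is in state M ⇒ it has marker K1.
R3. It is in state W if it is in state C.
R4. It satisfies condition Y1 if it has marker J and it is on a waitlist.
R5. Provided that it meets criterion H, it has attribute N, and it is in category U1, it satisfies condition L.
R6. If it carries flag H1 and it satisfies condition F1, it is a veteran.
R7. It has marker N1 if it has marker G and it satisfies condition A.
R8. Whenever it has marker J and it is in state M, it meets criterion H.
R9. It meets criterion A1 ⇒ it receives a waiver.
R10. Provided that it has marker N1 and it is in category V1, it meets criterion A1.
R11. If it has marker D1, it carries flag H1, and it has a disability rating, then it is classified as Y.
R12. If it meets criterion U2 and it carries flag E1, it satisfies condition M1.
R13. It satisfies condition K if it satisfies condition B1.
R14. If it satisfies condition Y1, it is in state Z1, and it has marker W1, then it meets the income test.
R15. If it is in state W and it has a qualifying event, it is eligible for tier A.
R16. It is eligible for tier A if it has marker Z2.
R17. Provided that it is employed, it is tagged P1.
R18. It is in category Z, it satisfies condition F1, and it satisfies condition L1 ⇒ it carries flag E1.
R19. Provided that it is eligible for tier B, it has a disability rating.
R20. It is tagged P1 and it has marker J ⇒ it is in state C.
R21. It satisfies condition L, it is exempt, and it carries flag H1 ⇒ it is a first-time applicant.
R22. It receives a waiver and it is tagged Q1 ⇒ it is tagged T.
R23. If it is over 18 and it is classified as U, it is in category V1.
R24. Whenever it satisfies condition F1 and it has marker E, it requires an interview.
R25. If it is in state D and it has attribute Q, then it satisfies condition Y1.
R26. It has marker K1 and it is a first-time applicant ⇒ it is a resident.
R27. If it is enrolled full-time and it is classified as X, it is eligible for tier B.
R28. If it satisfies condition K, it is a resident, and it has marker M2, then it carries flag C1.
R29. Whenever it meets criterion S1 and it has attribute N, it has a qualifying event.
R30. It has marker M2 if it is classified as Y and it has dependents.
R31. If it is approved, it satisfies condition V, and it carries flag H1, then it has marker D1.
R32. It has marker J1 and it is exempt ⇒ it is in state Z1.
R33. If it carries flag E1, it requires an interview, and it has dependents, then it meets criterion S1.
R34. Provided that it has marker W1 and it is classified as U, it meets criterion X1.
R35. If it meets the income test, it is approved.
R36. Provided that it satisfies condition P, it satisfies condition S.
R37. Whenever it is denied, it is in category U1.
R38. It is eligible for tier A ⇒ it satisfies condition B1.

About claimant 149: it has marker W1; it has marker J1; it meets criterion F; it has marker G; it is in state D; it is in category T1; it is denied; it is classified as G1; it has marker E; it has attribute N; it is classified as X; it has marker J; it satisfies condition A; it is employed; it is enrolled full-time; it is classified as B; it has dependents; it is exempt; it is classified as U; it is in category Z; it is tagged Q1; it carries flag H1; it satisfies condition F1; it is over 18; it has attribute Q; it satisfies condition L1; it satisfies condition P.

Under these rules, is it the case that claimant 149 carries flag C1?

Forward chaining from the given facts derives: is a veteran, has marker N1, is tagged P1, carries flag E1, is in state C, is in category V1, requires an interview, satisfies condition Y1, is eligible for tier B, is in state Z1, meets criterion S1, meets criterion X1, satisfies condition S, is in category U1, satisfies condition V, is in state W, meets criterion A1, meets the income test, has a disability rating, has a qualifying event, is approved, receives a waiver, is eligible for tier A, is tagged T, has marker D1, satisfies condition B1, is classified as Y, satisfies condition K, has marker M2.
The only rule concluding "it carries flag C1" is R28, which needs "it is a resident"; that is never established.

No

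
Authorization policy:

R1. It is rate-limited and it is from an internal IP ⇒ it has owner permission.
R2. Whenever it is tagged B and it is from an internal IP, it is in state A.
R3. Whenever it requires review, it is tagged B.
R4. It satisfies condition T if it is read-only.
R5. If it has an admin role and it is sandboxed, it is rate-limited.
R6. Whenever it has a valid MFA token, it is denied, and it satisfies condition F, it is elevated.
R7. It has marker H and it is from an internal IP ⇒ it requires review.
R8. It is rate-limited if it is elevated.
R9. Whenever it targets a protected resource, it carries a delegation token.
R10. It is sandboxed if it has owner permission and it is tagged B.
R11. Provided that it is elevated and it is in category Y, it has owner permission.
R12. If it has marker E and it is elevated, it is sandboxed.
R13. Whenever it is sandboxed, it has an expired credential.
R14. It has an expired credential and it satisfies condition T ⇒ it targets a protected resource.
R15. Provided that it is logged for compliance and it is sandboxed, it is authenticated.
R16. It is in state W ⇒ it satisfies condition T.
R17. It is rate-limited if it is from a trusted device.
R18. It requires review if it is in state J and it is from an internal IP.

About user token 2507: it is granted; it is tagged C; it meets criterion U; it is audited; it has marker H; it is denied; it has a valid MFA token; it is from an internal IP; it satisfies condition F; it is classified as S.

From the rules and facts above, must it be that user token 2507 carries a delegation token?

No

Forward chaining from the given facts derives: is elevated, requires review, is rate-limited, has owner permission, is tagged B, is sandboxed, has an expired credential, is in state A.
The only rule concluding "it carries a delegation token" is R9, which needs "it targets a protected resource"; that is never established.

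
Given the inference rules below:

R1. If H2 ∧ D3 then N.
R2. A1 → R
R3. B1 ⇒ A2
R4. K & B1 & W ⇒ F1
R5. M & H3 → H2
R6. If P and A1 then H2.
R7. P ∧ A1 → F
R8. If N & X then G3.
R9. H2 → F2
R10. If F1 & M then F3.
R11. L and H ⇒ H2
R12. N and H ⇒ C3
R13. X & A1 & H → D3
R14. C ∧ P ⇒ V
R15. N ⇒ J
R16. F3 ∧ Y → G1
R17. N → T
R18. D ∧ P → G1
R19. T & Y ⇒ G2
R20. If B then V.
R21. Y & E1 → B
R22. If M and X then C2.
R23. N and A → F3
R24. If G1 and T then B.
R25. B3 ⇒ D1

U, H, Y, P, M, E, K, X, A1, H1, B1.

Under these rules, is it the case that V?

No

Forward chaining from the given facts derives: R, A2, H2, F, F2, D3, C2, N, G3, C3, J, T, G2.
Rules concluding V: R14 needs C; R20 needs B — none of these are established.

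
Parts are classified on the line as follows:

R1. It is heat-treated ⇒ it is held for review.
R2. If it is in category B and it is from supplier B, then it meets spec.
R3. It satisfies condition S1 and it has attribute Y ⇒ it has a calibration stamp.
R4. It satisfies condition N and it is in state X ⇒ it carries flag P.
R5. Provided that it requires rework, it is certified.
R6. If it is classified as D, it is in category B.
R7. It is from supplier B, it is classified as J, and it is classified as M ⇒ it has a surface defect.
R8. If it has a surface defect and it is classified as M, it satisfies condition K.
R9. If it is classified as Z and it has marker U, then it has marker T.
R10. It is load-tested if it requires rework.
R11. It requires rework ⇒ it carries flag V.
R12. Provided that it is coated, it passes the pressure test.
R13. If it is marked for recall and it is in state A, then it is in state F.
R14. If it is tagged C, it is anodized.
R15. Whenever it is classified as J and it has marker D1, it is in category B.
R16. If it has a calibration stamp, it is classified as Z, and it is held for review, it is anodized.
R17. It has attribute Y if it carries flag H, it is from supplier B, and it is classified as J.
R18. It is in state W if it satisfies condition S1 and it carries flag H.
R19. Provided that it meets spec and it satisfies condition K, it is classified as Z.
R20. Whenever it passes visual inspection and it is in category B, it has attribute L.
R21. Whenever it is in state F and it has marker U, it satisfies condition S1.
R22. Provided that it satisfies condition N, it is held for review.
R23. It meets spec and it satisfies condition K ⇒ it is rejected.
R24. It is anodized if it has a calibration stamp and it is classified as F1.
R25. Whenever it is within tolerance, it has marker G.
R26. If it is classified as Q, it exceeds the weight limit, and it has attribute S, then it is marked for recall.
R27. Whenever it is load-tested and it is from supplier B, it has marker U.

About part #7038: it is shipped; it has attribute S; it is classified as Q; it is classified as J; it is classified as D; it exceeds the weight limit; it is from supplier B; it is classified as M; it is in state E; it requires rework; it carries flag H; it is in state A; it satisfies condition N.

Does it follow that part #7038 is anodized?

Yes

By R6 (it is classified as D): it is in category B.
By R7 (it is from supplier B, it is classified as J, it is classified as M): it has a surface defect.
By R8 (it has a surface defect, it is classified as M): it satisfies condition K.
By R10 (it requires rework): it is load-tested.
By R17 (it carries flag H, it is from supplier B, it is classified as J): it has attribute Y.
By R22 (it satisfies condition N): it is held for review.
By R26 (it is classified as Q, it exceeds the weight limit, it has attribute S): it is marked for recall.
By R27 (it is load-tested, it is from supplier B): it has marker U.
By R2 (it is in category B, it is from supplier B): it meets spec.
By R13 (it is marked for recall, it is in state A): it is in state F.
By R19 (it meets spec, it satisfies condition K): it is classified as Z.
By R21 (it is in state F, it has marker U): it satisfies condition S1.
By R3 (it satisfies condition S1, it has attribute Y): it has a calibration stamp.
By R16 (it has a calibration stamp, it is classified as Z, it is held for review): it is anodized.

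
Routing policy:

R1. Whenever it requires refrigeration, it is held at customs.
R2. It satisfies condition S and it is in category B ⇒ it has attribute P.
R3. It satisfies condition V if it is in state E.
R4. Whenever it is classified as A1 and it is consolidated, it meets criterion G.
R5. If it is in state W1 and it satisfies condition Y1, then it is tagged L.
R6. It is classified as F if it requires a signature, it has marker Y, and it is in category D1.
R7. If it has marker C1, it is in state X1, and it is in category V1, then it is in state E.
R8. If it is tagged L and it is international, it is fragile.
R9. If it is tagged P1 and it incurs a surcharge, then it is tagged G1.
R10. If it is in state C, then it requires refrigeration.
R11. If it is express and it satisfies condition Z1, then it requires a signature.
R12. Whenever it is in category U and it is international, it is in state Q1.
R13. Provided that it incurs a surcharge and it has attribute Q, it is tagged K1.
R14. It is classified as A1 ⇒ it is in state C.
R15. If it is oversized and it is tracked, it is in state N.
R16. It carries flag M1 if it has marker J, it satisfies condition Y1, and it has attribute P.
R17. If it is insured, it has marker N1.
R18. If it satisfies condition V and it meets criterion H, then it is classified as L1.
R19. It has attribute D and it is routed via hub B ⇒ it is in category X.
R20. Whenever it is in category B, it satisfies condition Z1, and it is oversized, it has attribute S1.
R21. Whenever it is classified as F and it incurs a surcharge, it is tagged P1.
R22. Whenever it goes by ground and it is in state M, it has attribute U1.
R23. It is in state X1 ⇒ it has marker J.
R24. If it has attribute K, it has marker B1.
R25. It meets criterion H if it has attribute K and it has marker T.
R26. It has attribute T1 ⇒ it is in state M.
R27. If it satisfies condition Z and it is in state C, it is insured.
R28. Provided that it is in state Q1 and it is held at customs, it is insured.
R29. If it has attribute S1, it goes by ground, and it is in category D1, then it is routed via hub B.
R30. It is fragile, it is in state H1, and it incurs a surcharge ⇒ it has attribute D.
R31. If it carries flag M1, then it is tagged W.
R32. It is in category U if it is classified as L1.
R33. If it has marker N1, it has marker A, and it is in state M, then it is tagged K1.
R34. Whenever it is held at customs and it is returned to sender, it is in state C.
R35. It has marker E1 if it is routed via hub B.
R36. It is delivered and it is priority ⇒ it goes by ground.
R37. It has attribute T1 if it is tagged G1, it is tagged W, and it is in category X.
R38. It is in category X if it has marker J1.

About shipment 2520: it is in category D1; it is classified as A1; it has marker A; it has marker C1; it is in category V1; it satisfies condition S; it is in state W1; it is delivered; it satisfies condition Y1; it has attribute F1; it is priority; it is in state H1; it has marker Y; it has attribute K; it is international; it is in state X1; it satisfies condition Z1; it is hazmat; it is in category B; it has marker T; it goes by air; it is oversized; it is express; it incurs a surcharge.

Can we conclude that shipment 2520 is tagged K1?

By R2 (it satisfies condition S, it is in category B): it has attribute P.
By R5 (it is in state W1, it satisfies condition Y1): it is tagged L.
By R7 (it has marker C1, it is in state X1, it is in category V1): it is in state E.
By R8 (it is tagged L, it is international): it is fragile.
By R11 (it is express, it satisfies condition Z1): it requires a signature.
By R14 (it is classified as A1): it is in state C.
By R20 (it is in category B, it satisfies condition Z1, it is oversized): it has attribute S1.
By R23 (it is in state X1): it has marker J.
By R25 (it has attribute K, it has marker T): it meets criterion H.
By R30 (it is fragile, it is in state H1, it incurs a surcharge): it has attribute D.
By R36 (it is delivered, it is priority): it goes by ground.
By R3 (it is in state E): it satisfies condition V.
By R6 (it requires a signature, it has marker Y, it is in category D1): it is classified as F.
By R10 (it is in state C): it requires refrigeration.
By R16 (it has marker J, it satisfies condition Y1, it has attribute P): it carries flag M1.
By R18 (it satisfies condition V, it meets criterion H): it is classified as L1.
By R21 (it is classified as F, it incurs a surcharge): it is tagged P1.
By R29 (it has attribute S1, it goes by ground, it is in category D1): it is routed via hub B.
By R31 (it carries flag M1): it is tagged W.
By R32 (it is classified as L1): it is in category U.
By R1 (it requires refrigeration): it is held at customs.
By R9 (it is tagged P1, it incurs a surcharge): it is tagged G1.
By R12 (it is in category U, it is international): it is in state Q1.
By R19 (it has attribute D, it is routed via hub B): it is in category X.
By R28 (it is in state Q1, it is held at customs): it is insured.
By R37 (it is tagged G1, it is tagged W, it is in category X): it has attribute T1.
By R17 (it is insured): it has marker N1.
By R26 (it has attribute T1): it is in state M.
By R33 (it has marker N1, it has marker A, it is in state M): it is tagged K1.

Yes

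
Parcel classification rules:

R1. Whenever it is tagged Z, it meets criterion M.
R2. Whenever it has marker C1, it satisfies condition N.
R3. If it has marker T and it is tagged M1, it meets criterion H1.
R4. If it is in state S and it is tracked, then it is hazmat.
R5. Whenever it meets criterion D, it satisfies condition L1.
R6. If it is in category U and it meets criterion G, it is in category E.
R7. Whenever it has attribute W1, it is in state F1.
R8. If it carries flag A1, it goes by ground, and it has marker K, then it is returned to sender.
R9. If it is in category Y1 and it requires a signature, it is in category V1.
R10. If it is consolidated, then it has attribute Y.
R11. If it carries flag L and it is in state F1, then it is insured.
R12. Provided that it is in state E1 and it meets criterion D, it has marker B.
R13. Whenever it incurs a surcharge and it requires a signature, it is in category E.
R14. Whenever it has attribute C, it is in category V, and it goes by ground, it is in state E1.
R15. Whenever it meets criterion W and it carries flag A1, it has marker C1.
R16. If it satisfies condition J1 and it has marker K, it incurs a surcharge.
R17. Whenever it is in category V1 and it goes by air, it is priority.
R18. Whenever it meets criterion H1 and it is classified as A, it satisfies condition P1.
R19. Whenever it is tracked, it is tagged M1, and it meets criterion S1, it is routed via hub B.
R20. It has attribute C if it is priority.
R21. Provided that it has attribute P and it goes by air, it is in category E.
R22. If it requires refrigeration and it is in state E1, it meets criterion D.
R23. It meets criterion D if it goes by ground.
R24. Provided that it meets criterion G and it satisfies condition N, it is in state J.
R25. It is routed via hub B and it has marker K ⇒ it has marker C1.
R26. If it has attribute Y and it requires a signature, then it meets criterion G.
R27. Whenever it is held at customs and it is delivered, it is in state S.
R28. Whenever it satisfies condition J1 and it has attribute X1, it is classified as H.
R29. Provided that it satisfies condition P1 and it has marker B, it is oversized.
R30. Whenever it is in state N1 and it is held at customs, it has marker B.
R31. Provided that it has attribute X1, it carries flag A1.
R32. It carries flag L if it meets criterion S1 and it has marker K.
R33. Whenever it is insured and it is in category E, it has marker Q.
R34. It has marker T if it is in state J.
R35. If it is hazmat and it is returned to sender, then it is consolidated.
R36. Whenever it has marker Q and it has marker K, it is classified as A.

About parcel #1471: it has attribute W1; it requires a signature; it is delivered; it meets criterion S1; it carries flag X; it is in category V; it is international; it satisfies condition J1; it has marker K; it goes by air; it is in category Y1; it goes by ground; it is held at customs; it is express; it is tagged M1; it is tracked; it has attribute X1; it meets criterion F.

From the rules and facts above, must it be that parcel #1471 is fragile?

Forward chaining from the given facts derives: is in state F1, is in category V1, incurs a surcharge, is priority, is routed via hub B, has attribute C, meets criterion D, has marker C1, is in state S, is classified as H, carries flag A1, carries flag L, satisfies condition N, is hazmat, satisfies condition L1, is returned to sender, is insured, is in category E, is in state E1, has marker Q, is consolidated, is classified as A, has attribute Y, has marker B, meets criterion G, is in state J, has marker T, meets criterion H1, satisfies condition P1, is oversized.
No rule has "it is fragile" as its conclusion, and it is not among the given facts.

No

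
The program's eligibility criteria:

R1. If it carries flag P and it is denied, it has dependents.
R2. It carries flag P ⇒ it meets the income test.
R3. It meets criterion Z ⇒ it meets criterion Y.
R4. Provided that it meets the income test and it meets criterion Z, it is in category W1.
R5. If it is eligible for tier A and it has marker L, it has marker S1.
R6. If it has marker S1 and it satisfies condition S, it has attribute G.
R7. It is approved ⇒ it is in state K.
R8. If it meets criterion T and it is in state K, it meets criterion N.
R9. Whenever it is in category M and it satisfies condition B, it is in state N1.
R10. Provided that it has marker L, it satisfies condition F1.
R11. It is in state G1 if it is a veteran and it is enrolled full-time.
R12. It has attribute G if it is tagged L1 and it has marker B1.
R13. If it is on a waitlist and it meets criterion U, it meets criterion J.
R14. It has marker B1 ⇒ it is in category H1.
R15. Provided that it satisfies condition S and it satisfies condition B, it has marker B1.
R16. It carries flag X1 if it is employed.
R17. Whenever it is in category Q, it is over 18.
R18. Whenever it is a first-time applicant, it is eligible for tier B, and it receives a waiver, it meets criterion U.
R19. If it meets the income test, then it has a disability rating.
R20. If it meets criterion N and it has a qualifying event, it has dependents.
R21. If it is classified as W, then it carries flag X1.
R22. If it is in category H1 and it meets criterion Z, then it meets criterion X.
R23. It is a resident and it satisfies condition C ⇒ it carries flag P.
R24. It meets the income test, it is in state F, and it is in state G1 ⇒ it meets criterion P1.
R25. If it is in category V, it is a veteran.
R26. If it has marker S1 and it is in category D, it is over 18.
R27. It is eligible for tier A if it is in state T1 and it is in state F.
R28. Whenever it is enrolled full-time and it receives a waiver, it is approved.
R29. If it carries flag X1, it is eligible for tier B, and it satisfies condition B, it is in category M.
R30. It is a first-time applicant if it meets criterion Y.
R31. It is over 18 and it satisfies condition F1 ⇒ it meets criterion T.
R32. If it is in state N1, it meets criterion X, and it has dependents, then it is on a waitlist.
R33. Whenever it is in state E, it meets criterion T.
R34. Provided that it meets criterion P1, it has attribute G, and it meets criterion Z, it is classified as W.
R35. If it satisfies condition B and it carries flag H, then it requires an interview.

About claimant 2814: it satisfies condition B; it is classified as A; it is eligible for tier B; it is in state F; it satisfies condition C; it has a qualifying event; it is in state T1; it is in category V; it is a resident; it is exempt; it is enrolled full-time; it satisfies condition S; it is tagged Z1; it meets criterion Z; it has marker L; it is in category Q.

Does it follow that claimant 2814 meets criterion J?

Forward chaining from the given facts derives: meets criterion Y, satisfies condition F1, has marker B1, is over 18, carries flag P, is a veteran, is eligible for tier A, is a first-time applicant, meets criterion T, meets the income test, is in category W1, has marker S1, has attribute G, is in state G1, is in category H1, has a disability rating, meets criterion X, meets criterion P1, is classified as W, carries flag X1, is in category M, is in state N1.
The only rule concluding "it meets criterion J" is R13, which needs "it is on a waitlist"; that is never established.

No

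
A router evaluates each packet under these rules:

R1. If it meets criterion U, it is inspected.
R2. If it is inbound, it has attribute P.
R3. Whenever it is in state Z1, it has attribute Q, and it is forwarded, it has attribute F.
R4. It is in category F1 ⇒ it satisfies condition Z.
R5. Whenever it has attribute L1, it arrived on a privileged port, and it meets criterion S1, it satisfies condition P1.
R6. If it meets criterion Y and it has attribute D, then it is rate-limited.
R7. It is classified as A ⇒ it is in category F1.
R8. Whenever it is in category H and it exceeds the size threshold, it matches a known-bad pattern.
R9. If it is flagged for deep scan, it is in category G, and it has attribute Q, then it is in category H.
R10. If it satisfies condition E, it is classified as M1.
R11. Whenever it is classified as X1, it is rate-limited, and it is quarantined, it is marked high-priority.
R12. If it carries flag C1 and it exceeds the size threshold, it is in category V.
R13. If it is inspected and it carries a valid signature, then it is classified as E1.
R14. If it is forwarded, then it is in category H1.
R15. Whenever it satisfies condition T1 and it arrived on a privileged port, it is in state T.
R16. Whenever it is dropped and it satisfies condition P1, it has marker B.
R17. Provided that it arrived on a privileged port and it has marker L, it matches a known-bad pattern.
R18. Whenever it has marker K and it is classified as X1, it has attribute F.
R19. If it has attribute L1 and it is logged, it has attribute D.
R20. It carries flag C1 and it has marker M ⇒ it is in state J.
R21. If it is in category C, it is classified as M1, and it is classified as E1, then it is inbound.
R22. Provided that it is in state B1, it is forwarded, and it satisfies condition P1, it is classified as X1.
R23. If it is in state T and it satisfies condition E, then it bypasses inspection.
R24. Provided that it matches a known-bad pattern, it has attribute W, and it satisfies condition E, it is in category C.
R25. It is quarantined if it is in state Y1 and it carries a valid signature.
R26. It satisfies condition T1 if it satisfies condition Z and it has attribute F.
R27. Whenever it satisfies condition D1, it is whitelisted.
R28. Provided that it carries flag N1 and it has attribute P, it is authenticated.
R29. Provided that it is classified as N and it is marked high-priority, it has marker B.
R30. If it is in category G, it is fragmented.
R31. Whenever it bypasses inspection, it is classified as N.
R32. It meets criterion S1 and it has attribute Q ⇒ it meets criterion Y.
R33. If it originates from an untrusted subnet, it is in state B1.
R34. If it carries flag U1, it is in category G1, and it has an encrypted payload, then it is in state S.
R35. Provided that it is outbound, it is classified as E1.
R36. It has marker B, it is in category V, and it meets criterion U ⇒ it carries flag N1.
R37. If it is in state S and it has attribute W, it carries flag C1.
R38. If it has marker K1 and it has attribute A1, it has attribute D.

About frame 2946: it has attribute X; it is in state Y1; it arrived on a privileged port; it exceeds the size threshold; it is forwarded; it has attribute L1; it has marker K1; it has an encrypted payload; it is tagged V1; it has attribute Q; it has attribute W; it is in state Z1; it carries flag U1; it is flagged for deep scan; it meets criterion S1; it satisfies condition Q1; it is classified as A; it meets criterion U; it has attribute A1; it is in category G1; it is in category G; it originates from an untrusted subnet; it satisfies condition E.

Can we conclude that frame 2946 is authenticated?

No

Forward chaining from the given facts derives: is inspected, has attribute F, satisfies condition P1, is in category F1, is in category H, is classified as M1, is in category H1, is fragmented, meets criterion Y, is in state B1, is in state S, carries flag C1, has attribute D, satisfies condition Z, is rate-limited, matches a known-bad pattern, is in category V, is classified as X1, is in category C, satisfies condition T1, is in state T, bypasses inspection, is classified as N.
The only rule concluding "it is authenticated" is R28, which needs "it carries flag N1"; that is never established.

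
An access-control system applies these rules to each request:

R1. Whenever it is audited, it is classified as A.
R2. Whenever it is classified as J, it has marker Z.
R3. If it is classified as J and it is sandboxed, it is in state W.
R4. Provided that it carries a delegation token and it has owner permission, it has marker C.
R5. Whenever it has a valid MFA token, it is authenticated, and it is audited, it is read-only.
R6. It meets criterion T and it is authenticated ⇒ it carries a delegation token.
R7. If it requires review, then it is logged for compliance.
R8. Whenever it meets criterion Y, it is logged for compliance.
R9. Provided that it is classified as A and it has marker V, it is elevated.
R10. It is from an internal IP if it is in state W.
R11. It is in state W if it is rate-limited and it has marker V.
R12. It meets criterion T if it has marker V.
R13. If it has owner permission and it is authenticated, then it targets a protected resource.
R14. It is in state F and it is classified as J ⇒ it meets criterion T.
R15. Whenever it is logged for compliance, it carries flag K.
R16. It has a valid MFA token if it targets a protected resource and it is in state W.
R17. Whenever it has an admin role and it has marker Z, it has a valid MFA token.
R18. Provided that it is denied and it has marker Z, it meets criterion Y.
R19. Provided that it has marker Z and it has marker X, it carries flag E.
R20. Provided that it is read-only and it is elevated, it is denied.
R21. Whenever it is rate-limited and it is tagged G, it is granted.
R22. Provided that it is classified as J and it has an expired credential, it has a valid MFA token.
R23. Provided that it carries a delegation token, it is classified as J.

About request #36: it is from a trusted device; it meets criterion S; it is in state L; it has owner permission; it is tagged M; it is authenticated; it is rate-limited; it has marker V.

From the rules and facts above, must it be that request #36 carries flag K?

Forward chaining from the given facts derives: is in state W, meets criterion T, targets a protected resource, has a valid MFA token, carries a delegation token, is from an internal IP, is classified as J, has marker Z, has marker C.
The only rule concluding "it carries flag K" is R15, which needs "it is logged for compliance"; that is never established.

No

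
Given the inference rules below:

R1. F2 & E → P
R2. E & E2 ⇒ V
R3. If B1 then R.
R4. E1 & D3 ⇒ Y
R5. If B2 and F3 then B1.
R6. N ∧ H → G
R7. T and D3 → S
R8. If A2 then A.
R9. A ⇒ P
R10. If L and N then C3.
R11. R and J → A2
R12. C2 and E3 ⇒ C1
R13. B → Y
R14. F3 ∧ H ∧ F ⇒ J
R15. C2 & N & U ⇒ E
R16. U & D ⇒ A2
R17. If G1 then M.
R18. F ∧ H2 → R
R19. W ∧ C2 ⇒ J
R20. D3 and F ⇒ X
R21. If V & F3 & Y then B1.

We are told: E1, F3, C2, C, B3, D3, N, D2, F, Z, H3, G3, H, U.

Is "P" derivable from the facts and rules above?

Forward chaining from the given facts derives: Y, G, J, E, X.
Rules concluding P: R1 needs F2; R9 needs A — none of these are established.

No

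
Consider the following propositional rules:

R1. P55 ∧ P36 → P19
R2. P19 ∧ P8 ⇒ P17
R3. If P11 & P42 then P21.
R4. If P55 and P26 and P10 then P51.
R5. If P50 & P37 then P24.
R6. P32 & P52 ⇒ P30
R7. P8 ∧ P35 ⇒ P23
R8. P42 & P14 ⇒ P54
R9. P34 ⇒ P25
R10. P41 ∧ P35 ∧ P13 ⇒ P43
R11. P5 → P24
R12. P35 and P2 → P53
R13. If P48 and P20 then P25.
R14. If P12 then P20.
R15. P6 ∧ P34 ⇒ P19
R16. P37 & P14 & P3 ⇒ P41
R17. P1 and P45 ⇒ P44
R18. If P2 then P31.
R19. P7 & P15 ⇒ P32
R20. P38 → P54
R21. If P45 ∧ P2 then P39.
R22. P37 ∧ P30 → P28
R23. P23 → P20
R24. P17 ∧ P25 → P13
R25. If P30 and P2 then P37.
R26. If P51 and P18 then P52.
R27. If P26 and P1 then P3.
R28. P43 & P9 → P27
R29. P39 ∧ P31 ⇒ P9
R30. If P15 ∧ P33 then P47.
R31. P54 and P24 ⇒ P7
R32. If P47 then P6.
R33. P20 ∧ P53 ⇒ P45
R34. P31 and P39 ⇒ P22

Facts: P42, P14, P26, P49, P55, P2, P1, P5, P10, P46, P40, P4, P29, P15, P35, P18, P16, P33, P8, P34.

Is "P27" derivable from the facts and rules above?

Yes

P51  (by R4: P55, P26, P10)
P23  (by R7: P8, P35)
P54  (by R8: P42, P14)
P25  (by R9: P34)
P24  (by R11: P5)
P53  (by R12: P35, P2)
P31  (by R18: P2)
P20  (by R23: P23)
P52  (by R26: P51, P18)
P3  (by R27: P26, P1)
P47  (by R30: P15, P33)
P7  (by R31: P54, P24)
P6  (by R32: P47)
P45  (by R33: P20, P53)
P19  (by R15: P6, P34)
P32  (by R19: P7, P15)
P39  (by R21: P45, P2)
P9  (by R29: P39, P31)
P17  (by R2: P19, P8)
P30  (by R6: P32, P52)
P13  (by R24: P17, P25)
P37  (by R25: P30, P2)
P41  (by R16: P37, P14, P3)
P43  (by R10: P41, P35, P13)
P27  (by R28: P43, P9)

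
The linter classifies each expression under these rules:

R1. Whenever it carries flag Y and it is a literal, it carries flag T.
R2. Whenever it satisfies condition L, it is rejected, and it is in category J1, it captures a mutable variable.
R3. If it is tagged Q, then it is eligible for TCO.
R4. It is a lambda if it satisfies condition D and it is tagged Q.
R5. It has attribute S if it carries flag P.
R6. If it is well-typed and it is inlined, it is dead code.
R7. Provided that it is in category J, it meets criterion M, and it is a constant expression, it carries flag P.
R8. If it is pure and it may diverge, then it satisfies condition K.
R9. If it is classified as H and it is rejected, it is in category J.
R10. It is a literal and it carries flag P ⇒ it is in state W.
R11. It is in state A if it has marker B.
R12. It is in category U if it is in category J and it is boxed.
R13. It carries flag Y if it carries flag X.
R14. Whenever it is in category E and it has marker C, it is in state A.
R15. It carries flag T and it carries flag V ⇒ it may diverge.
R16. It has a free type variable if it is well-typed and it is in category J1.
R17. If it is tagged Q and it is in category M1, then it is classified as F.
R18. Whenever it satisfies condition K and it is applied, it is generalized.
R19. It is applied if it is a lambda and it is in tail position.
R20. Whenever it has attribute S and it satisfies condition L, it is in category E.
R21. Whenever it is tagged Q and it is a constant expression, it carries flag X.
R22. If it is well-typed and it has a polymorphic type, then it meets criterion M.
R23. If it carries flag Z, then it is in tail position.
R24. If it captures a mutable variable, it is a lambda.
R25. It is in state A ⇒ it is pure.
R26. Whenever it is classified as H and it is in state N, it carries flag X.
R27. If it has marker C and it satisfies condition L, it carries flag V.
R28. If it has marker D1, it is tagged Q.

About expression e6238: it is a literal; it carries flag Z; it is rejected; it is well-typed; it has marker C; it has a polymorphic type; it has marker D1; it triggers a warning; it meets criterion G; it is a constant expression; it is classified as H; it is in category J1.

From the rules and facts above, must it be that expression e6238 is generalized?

Forward chaining from the given facts derives: is in category J, has a free type variable, meets criterion M, is in tail position, is tagged Q, is eligible for TCO, carries flag P, is in state W, carries flag X, has attribute S, carries flag Y, carries flag T.
The only rule concluding "it is generalized" is R18, which needs "it satisfies condition K"; that is never established.

No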